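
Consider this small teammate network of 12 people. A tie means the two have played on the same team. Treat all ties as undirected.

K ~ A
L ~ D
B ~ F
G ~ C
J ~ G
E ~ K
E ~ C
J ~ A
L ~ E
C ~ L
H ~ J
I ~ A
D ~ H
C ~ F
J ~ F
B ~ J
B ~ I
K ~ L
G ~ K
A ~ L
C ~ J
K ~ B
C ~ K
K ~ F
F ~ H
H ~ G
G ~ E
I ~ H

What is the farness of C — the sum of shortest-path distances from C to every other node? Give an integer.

Distances from C: A:2, B:2, D:2, E:1, F:1, G:1, H:2, I:3, J:1, K:1, L:1.
Sum = 2 + 2 + 2 + 1 + 1 + 1 + 2 + 3 + 1 + 1 + 1 = 17.

17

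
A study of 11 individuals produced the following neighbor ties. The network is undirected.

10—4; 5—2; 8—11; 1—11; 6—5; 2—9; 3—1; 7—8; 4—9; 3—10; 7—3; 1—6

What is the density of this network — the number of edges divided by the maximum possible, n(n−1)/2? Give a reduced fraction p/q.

There are 12 edges and 11 nodes, so the maximum possible is C(11,2) = 55.
Density = 12/55.

12/55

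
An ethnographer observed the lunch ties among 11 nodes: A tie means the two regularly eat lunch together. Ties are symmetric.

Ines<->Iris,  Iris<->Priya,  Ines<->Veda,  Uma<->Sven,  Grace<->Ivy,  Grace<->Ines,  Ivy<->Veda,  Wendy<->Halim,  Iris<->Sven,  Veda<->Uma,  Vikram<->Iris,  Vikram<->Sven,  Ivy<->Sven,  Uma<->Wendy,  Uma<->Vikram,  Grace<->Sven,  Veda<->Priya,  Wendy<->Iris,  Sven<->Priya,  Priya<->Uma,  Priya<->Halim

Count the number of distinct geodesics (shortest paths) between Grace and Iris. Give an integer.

The shortest distance is 2. The length-2 paths are: Grace–Ines–Iris; Grace–Sven–Iris.
That gives 2 distinct shortest paths.

2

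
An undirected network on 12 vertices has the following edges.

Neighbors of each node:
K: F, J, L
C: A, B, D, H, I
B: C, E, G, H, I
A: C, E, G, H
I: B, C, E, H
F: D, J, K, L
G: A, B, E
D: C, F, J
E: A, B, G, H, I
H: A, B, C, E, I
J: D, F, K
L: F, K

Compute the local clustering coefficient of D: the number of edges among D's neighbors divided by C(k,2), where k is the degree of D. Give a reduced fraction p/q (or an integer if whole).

1/3

D's neighbors: C, F, and J (k = 3).
Possible neighbor pairs: C(3,2) = 3. Edges among them: F–J → e = 1.
Clustering(D) = 1/3.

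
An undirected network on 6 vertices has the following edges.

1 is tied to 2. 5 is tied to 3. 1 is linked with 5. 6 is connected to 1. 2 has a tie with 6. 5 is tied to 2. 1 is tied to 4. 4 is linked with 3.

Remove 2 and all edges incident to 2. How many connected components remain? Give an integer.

1

2's neighbors (1, 5, and 6) remain reachable from one another through other ties, so the rest of the network stays in one piece.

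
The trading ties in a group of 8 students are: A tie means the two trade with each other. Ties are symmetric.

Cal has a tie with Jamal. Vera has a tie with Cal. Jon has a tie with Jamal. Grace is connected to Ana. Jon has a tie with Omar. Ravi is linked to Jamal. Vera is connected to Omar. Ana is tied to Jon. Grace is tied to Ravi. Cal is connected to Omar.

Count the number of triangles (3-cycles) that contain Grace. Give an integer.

0

Grace's neighbors are Ana and Ravi, but none of them are tied to each other, so no triangle contains Grace.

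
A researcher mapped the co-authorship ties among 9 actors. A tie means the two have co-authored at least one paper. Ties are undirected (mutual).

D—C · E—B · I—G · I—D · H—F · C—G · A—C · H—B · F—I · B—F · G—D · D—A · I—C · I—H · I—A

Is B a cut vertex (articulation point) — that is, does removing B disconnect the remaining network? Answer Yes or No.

Removing B leaves {A, C, D, F, G, H, and I} with no path to {E}, so the network splits into 2 components. B is a cut vertex.

Yes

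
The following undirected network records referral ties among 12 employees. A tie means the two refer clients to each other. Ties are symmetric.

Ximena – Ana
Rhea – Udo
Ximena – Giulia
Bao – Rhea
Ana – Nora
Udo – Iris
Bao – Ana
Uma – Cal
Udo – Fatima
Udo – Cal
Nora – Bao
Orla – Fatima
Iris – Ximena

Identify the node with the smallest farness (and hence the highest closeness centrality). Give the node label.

Farness (sum of distances to all others) for each node — Ana:30, Bao:27, Cal:29, Fatima:29, Giulia:36, Iris:24, Nora:33, Orla:39, Rhea:25, Udo:21, Uma:39, Ximena:26.
The smallest farness is 21, for Udo, so Udo has the highest closeness.

Udo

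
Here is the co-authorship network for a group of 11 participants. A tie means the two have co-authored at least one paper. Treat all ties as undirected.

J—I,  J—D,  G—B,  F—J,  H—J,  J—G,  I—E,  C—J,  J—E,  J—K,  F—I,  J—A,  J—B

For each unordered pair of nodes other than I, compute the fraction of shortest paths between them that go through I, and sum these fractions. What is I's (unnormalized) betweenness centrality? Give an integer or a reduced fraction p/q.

Pairs whose geodesics pass through I — E–F: 1/2.
All other pairs contribute 0.
Summing the contributions gives betweenness(I) = 1/2.

1/2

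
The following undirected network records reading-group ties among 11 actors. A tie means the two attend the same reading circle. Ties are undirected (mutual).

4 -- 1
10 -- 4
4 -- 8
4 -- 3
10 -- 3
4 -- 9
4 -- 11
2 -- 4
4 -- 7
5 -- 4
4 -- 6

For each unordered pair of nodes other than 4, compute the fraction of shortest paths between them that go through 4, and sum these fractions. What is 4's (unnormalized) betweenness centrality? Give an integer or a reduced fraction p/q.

44

Pairs whose geodesics pass through 4 — 2–8: 1; 2–3: 1; 2–7: 1; 2–1: 1; 2–9: 1; 2–6: 1; 2–5: 1; 2–10: 1; 2–11: 1; 8–3: 1; 8–7: 1; 8–1: 1; 8–9: 1; 8–6: 1 … (+30 more pairs).
All other pairs contribute 0.
Summing the contributions gives betweenness(4) = 44.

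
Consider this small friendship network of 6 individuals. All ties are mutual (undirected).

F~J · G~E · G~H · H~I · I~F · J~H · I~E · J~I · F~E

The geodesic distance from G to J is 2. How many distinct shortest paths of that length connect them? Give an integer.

The shortest distance is 2, and the only length-2 path is G–H–J. So there is exactly 1 shortest path.

1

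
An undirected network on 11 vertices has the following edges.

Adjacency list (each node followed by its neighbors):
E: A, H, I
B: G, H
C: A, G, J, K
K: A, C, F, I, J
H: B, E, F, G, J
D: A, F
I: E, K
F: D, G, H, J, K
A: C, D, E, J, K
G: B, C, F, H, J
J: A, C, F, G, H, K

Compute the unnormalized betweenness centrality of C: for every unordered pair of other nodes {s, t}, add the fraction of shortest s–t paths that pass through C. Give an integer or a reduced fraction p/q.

Pairs whose geodesics pass through C — I–G: 1/4; B–A: 1/4; B–K: 1/5; G–A: 1/2; G–K: 1/3.
All other pairs contribute 0.
Summing the contributions gives betweenness(C) = 23/15.

23/15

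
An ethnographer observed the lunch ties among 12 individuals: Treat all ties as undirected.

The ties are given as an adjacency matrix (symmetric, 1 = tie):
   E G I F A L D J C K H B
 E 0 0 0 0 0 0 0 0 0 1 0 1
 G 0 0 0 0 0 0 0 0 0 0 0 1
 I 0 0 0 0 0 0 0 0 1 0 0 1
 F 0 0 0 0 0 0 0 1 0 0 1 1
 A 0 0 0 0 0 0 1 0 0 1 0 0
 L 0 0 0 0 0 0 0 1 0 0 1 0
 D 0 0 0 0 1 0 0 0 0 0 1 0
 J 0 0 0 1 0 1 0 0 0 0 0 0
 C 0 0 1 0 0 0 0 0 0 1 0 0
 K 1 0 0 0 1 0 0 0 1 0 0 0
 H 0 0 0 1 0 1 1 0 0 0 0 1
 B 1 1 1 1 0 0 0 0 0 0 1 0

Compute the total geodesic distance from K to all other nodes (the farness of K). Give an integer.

Distances from K: A:1, B:2, C:1, D:2, E:1, F:3, G:3, H:3, I:2, J:4, L:4.
Sum = 1 + 2 + 1 + 2 + 1 + 3 + 3 + 3 + 2 + 4 + 4 = 26.

26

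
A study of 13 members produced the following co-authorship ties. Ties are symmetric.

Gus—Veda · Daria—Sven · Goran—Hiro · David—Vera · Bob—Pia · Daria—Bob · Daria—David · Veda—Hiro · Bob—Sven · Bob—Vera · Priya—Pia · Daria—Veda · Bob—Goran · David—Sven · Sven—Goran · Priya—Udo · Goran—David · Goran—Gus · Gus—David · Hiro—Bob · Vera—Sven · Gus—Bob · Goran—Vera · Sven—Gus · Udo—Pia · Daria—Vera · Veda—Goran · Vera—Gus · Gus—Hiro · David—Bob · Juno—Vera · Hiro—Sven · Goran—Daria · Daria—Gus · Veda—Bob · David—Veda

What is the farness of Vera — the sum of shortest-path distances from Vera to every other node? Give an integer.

19

Distances from Vera: Bob:1, Daria:1, David:1, Goran:1, Gus:1, Hiro:2, Juno:1, Pia:2, Priya:3, Sven:1, Udo:3, Veda:2.
Sum = 1 + 1 + 1 + 1 + 1 + 2 + 1 + 2 + 3 + 1 + 3 + 2 = 19.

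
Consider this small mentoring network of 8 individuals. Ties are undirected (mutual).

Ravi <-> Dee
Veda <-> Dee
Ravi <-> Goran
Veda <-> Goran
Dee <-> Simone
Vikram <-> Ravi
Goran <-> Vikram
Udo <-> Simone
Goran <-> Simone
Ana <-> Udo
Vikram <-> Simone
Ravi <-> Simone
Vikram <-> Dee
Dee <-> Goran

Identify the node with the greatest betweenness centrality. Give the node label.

Unnormalized betweenness of each node: Ana:0, Dee:5/2, Goran:5/2, Ravi:0, Simone:10, Udo:6, Veda:0, Vikram:0.
Simone has the largest value, 10, making it the main broker — the node through which the most shortest paths run.

Simone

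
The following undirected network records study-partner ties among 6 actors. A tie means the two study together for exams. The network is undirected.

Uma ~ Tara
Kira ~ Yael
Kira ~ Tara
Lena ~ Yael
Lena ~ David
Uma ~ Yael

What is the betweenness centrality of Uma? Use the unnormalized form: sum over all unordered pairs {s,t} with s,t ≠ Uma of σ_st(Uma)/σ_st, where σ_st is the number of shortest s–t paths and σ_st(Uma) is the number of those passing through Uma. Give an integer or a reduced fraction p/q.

Pairs whose geodesics pass through Uma — Lena–Tara: 1/2; Tara–Yael: 1/2; Tara–David: 1/2.
All other pairs contribute 0.
Summing the contributions gives betweenness(Uma) = 3/2.

3/2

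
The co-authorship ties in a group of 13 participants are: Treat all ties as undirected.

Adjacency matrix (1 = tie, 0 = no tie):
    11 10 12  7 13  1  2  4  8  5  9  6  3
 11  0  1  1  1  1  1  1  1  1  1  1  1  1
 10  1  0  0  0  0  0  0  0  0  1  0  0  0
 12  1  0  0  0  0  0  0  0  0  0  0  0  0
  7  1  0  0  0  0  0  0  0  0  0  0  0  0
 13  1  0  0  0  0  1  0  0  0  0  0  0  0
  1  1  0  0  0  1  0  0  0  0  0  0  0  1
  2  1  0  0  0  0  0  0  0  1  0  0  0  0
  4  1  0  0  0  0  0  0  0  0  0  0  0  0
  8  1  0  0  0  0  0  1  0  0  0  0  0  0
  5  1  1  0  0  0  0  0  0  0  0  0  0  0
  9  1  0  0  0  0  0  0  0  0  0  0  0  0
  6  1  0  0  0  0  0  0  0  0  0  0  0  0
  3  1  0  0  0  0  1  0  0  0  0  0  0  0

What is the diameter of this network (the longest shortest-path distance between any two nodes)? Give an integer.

Eccentricity of each node (its greatest distance to any other): 1:2, 2:2, 3:2, 4:2, 5:2, 6:2, 7:2, 8:2, 9:2, 10:2, 11:1, 12:2, 13:2.
The maximum eccentricity is 2, realized for instance by the pair 10–12 via 10 – 11 – 12. So the diameter is 2.

2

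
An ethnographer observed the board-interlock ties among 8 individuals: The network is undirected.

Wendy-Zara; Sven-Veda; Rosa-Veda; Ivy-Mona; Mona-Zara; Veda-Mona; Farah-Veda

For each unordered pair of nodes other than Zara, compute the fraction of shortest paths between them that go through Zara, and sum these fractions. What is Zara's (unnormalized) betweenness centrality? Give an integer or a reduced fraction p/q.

6

Pairs whose geodesics pass through Zara — Mona–Wendy: 1; Farah–Wendy: 1; Sven–Wendy: 1; Wendy–Rosa: 1; Wendy–Ivy: 1; Wendy–Veda: 1.
All other pairs contribute 0.
Summing the contributions gives betweenness(Zara) = 6.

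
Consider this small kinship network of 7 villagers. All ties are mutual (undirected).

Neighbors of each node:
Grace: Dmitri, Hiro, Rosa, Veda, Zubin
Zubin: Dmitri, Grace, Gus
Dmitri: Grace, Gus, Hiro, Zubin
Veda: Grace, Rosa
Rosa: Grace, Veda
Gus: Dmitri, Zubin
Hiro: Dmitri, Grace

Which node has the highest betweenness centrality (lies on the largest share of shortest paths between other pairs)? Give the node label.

Grace

Unnormalized betweenness of each node: Dmitri:3, Grace:17/2, Gus:0, Hiro:0, Rosa:0, Veda:0, Zubin:3/2.
Grace has the largest value, 17/2, making it the main broker — the node through which the most shortest paths run.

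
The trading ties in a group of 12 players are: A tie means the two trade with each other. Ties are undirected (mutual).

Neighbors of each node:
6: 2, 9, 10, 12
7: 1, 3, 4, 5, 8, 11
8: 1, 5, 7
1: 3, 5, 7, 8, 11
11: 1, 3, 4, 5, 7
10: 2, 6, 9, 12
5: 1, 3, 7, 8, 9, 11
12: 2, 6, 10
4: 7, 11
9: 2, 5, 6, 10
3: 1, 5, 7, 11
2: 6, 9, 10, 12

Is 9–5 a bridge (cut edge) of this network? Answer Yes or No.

Yes

Without the 9–5 edge there is no alternate route between 9 and 5, so the network disconnects. It is a bridge.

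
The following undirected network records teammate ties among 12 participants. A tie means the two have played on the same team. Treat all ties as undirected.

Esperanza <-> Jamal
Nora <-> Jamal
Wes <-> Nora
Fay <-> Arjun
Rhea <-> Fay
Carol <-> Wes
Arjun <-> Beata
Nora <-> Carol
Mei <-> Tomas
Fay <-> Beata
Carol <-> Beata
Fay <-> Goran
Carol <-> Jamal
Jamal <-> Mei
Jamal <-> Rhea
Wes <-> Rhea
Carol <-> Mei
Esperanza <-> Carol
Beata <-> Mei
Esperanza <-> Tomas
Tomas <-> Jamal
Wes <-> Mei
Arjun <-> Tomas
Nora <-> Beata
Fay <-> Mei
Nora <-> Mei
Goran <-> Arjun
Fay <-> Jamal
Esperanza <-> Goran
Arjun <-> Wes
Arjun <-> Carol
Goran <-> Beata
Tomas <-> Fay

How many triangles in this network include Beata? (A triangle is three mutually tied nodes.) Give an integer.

8

Beata's neighbors: Arjun, Carol, Fay, Goran, Mei, and Nora.
Neighbor pairs that are themselves tied: Beata–Arjun–Carol; Beata–Arjun–Fay; Beata–Arjun–Goran; Beata–Carol–Mei; Beata–Carol–Nora; Beata–Fay–Goran; Beata–Fay–Mei; Beata–Mei–Nora. Each forms one triangle with Beata, for 8 in total.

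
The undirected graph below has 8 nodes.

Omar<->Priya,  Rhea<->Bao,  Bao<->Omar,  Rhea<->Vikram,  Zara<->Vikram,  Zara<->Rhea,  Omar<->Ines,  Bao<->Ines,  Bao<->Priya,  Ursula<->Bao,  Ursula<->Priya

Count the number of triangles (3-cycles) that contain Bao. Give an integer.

Bao's neighbors: Ines, Omar, Priya, Rhea, and Ursula.
Neighbor pairs that are themselves tied: Bao–Ines–Omar; Bao–Omar–Priya; Bao–Priya–Ursula. Each forms one triangle with Bao, for 3 in total.

3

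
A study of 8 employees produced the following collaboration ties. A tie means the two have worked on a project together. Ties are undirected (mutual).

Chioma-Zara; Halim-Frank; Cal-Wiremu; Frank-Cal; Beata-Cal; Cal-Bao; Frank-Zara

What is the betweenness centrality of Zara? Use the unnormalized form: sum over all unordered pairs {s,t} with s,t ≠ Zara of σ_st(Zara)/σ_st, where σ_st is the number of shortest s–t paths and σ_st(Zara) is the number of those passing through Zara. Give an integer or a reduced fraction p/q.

6

Pairs whose geodesics pass through Zara — Wiremu–Chioma: 1; Cal–Chioma: 1; Chioma–Bao: 1; Chioma–Beata: 1; Chioma–Halim: 1; Chioma–Frank: 1.
All other pairs contribute 0.
Summing the contributions gives betweenness(Zara) = 6.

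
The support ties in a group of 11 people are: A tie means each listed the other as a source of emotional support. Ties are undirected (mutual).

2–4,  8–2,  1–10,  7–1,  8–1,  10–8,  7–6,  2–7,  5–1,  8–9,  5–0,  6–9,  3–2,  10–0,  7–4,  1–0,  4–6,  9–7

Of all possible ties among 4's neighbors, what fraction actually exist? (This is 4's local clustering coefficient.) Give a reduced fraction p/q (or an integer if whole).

4's neighbors: 2, 6, and 7 (k = 3).
Possible neighbor pairs: C(3,2) = 3. Edges among them: 2–7, 6–7 → e = 2.
Clustering(4) = 2/3.

2/3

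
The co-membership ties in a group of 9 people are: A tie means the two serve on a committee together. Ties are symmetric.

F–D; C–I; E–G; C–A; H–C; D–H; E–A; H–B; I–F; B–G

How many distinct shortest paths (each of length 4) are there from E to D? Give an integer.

2

The shortest distance is 4. The length-4 paths are: E–G–B–H–D; E–A–C–H–D.
That gives 2 distinct shortest paths.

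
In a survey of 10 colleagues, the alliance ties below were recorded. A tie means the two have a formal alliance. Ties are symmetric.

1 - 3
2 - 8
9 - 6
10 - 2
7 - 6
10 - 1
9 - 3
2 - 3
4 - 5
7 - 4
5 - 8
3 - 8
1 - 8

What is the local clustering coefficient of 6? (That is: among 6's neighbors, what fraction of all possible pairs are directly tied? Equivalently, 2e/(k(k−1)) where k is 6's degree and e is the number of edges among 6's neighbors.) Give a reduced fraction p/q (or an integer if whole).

0

6's neighbors: 7 and 9 (k = 2).
Possible neighbor pairs: C(2,2) = 1. Edges among them: none → e = 0.
Clustering(6) = 0/1.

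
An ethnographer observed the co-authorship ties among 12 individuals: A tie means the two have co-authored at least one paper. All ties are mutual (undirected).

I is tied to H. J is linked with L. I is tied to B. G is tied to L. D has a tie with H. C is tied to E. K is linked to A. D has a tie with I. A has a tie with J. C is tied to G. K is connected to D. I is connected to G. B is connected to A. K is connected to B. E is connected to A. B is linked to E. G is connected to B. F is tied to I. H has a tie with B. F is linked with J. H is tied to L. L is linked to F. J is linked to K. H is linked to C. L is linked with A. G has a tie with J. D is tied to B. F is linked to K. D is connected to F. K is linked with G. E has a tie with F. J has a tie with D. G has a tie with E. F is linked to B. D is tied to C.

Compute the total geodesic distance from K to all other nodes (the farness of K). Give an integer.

16

Distances from K: A:1, B:1, C:2, D:1, E:2, F:1, G:1, H:2, I:2, J:1, L:2.
Sum = 1 + 1 + 2 + 1 + 2 + 1 + 1 + 2 + 2 + 1 + 2 = 16.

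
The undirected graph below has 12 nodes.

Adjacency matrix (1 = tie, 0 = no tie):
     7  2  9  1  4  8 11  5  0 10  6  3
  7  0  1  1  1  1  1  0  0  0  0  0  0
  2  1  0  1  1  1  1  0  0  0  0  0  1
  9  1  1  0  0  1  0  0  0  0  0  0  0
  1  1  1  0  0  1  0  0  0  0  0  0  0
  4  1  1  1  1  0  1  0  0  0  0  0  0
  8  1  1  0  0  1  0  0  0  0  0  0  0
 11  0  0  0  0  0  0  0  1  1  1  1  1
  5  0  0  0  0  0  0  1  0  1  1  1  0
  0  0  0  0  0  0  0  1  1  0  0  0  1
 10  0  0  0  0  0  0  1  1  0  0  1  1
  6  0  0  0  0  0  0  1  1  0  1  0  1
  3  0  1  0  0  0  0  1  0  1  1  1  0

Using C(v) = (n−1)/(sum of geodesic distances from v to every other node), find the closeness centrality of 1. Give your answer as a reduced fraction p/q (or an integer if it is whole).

Distances from 1: 0:3, 2:1, 3:2, 4:1, 5:4, 6:3, 7:1, 8:2, 9:2, 10:3, 11:3. Sum = 25.
n = 12, so closeness = 11/25.

11/25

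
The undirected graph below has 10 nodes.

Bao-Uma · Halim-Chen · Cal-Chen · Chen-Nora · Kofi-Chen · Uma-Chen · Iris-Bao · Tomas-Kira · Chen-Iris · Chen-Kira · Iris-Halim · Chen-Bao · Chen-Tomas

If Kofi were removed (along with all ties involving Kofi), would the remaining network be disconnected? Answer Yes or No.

No

Even without Kofi, every remaining node can still reach every other (the residual graph is connected), so Kofi is not a cut vertex.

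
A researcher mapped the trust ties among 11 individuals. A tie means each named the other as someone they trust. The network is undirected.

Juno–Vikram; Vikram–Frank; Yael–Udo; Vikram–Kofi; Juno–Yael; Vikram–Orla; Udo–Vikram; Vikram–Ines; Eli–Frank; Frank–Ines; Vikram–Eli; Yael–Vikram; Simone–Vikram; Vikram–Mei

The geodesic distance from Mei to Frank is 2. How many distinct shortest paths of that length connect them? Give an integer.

1

The shortest distance is 2, and the only length-2 path is Mei–Vikram–Frank. So there is exactly 1 shortest path.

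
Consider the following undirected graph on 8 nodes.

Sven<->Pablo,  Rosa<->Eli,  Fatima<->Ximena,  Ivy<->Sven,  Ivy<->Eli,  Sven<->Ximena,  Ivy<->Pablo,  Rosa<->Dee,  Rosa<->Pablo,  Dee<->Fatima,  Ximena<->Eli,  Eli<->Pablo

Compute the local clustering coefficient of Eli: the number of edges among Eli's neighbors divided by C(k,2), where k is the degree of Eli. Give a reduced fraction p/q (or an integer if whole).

1/3

Eli's neighbors: Ivy, Pablo, Rosa, and Ximena (k = 4).
Possible neighbor pairs: C(4,2) = 6. Edges among them: Ivy–Pablo, Pablo–Rosa → e = 2.
Clustering(Eli) = 2/6 = 1/3.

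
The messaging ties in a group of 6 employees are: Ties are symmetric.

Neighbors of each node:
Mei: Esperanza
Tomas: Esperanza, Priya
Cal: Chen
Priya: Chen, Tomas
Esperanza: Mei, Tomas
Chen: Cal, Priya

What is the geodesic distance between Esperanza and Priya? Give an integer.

2

One shortest route is Esperanza – Tomas – Priya, which uses 2 edges, and Esperanza and Priya are not directly tied, so nothing shorter exists. So d(Esperanza,Priya) = 2.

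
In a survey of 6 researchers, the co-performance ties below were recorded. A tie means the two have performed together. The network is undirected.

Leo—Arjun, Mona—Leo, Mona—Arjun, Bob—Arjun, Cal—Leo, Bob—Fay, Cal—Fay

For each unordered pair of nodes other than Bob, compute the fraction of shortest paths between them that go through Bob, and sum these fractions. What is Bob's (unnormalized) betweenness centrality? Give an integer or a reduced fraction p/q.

Pairs whose geodesics pass through Bob — Fay–Mona: 1/2; Fay–Arjun: 1.
All other pairs contribute 0.
Summing the contributions gives betweenness(Bob) = 3/2.

3/2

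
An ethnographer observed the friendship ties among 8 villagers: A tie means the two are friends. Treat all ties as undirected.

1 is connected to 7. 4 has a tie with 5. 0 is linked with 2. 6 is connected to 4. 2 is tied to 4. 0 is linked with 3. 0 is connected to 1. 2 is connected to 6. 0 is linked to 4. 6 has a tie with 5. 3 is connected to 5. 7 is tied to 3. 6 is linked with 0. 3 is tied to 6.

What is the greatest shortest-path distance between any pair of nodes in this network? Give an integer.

Eccentricity of each node (its greatest distance to any other): 0:2, 1:3, 2:3, 3:2, 4:3, 5:3, 6:2, 7:3.
The maximum eccentricity is 3, realized for instance by the pair 1–5 via 1 – 0 – 6 – 5. So the diameter is 3.

3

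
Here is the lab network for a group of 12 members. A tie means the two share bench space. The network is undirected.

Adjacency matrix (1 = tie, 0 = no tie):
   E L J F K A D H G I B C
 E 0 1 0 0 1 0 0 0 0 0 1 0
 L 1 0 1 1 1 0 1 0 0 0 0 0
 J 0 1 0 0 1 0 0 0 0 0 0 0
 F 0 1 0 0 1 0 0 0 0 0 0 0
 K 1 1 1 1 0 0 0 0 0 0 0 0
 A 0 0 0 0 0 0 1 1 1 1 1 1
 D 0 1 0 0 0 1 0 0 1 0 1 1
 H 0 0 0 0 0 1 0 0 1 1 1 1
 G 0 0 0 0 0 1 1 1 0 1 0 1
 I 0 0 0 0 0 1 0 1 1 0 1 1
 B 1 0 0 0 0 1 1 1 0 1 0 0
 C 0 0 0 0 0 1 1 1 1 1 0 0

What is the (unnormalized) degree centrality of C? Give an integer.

5

C is directly tied to A, D, G, H, and I. That is 5 neighbors, so the degree of C is 5.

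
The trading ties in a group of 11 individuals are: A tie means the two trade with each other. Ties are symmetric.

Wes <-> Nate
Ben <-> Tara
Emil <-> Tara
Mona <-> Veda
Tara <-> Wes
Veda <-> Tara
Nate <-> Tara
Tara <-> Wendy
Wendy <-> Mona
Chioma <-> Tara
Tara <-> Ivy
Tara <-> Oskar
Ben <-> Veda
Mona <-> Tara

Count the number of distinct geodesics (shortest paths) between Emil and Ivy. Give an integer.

1

The shortest distance is 2, and the only length-2 path is Emil–Tara–Ivy. So there is exactly 1 shortest path.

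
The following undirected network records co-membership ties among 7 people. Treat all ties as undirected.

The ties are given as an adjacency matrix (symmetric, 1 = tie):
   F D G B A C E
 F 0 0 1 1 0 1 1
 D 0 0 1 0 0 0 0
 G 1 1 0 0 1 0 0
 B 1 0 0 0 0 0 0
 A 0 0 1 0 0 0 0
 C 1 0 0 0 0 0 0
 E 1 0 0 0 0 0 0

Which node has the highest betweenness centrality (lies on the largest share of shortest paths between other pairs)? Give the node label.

Unnormalized betweenness of each node: A:0, B:0, C:0, D:0, E:0, F:12, G:9.
F has the largest value, 12, making it the main broker — the node through which the most shortest paths run.

F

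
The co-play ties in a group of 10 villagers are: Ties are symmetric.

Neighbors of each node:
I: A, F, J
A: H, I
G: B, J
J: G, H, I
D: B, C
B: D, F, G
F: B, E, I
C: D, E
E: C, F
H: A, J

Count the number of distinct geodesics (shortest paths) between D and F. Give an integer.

1

The shortest distance is 2, and the only length-2 path is D–B–F. So there is exactly 1 shortest path.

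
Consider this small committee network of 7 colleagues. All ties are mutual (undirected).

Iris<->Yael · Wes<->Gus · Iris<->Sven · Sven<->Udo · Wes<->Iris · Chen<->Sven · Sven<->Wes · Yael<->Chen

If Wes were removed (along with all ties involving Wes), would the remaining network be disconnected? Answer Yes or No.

Yes

Removing Wes leaves {Chen, Iris, Sven, Udo, and Yael} with no path to {Gus}, so the network splits into 2 components. Wes is a cut vertex.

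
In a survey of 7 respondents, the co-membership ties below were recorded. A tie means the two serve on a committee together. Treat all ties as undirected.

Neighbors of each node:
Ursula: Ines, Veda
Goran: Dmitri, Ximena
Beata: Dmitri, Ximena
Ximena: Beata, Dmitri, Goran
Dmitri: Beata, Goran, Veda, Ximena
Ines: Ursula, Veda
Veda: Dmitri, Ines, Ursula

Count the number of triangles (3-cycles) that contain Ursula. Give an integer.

Ursula's neighbors: Ines and Veda.
Neighbor pairs that are themselves tied: Ursula–Ines–Veda. Each forms one triangle with Ursula, for 1 in total.

1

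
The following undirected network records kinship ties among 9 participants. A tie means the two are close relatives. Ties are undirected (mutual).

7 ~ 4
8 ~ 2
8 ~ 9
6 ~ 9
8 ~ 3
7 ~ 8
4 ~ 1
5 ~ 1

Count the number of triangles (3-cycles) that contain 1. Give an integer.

1's neighbors are 4 and 5, but none of them are tied to each other, so no triangle contains 1.

0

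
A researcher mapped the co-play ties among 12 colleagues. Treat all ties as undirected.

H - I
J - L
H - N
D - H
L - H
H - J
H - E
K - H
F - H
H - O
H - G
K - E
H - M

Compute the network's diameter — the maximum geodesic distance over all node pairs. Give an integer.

Eccentricity of each node (its greatest distance to any other): D:2, E:2, F:2, G:2, H:1, I:2, J:2, K:2, L:2, M:2, N:2, O:2.
The maximum eccentricity is 2, realized for instance by the pair M–F via M – H – F. So the diameter is 2.

2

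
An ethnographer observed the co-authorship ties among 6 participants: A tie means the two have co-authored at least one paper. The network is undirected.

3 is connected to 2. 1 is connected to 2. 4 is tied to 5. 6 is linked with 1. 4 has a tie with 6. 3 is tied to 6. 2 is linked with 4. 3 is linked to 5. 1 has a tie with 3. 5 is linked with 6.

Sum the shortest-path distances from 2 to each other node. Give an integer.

7

Distances from 2: 1:1, 3:1, 4:1, 5:2, 6:2.
Sum = 1 + 1 + 1 + 2 + 2 = 7.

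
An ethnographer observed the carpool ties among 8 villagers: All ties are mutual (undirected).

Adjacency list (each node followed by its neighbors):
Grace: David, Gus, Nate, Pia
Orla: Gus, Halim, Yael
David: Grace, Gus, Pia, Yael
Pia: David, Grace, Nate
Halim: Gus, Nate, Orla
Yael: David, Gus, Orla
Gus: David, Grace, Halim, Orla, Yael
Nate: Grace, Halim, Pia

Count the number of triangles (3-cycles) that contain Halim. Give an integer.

Halim's neighbors: Gus, Nate, and Orla.
Neighbor pairs that are themselves tied: Halim–Gus–Orla. Each forms one triangle with Halim, for 1 in total.

1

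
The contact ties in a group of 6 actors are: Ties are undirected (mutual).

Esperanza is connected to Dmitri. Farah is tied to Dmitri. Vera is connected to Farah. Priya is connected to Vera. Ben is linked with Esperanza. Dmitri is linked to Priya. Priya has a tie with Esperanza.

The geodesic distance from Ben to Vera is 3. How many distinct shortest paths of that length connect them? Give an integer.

1

The shortest distance is 3, and the only length-3 path is Ben–Esperanza–Priya–Vera. So there is exactly 1 shortest path.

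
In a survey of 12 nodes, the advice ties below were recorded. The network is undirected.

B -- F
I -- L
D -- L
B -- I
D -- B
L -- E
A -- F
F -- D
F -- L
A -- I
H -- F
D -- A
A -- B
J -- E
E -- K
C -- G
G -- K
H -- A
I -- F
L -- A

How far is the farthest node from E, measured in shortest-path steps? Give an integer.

3

Distances from E: A:2, B:3, C:3, D:2, F:2, G:2, H:3, I:2, J:1, K:1, L:1.
The largest is 3 (to C, H, and B), so the eccentricity of E is 3.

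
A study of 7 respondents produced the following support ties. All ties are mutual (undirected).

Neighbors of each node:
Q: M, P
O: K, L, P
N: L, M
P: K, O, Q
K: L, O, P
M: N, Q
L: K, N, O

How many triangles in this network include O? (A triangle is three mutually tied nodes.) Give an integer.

2

O's neighbors: K, L, and P.
Neighbor pairs that are themselves tied: O–K–L; O–K–P. Each forms one triangle with O, for 2 in total.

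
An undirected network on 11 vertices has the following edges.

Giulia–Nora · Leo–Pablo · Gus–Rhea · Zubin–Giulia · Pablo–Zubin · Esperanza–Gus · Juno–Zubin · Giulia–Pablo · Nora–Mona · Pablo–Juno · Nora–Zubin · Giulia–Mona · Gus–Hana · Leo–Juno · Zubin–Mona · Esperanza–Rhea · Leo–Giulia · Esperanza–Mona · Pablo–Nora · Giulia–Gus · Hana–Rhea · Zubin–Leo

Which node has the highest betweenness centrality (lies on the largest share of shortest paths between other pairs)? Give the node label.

Unnormalized betweenness of each node: Esperanza:41/12, Giulia:203/12, Gus:13, Hana:0, Juno:0, Leo:5/4, Mona:37/6, Nora:7/12, Pablo:25/12, Rhea:5/6, Zubin:23/4.
Giulia has the largest value, 203/12, making it the main broker — the node through which the most shortest paths run.

Giulia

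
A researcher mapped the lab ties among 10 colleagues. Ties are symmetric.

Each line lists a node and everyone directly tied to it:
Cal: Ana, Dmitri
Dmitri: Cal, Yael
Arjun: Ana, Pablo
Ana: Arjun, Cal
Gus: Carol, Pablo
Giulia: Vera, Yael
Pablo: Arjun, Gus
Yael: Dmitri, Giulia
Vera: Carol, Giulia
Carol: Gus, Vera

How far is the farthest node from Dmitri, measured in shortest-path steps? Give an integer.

5

Distances from Dmitri: Ana:2, Arjun:3, Cal:1, Carol:4, Giulia:2, Gus:5, Pablo:4, Vera:3, Yael:1.
The largest is 5 (to Gus), so the eccentricity of Dmitri is 5.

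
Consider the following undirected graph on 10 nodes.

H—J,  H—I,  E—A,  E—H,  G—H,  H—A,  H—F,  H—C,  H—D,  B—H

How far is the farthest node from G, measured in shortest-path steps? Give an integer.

2

Distances from G: A:2, B:2, C:2, D:2, E:2, F:2, H:1, I:2, J:2.
The largest is 2 (to F, A, J, D, B, E, C, and I), so the eccentricity of G is 2.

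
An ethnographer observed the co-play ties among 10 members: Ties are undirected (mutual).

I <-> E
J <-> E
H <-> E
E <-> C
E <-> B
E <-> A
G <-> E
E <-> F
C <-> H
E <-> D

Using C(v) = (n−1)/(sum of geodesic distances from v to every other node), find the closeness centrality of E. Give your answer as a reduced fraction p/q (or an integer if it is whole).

1

Distances from E: A:1, B:1, C:1, D:1, F:1, G:1, H:1, I:1, J:1. Sum = 9.
n = 10, so closeness = 9/9 = 1.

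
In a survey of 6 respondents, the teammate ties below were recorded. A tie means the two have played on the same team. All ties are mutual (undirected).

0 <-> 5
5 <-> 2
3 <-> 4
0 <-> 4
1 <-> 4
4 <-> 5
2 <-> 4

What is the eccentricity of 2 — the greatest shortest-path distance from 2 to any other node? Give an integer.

Distances from 2: 0:2, 1:2, 3:2, 4:1, 5:1.
The largest is 2 (to 1, 3, and 0), so the eccentricity of 2 is 2.

2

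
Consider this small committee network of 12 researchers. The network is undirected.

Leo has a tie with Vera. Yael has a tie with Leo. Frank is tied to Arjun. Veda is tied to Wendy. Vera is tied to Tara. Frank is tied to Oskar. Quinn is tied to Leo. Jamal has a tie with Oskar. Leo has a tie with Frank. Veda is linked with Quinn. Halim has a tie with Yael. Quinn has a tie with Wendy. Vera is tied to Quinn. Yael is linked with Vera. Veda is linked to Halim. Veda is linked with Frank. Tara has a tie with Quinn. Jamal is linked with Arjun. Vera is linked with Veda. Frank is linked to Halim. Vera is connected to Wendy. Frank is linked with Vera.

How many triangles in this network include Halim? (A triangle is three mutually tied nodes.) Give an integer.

1

Halim's neighbors: Frank, Veda, and Yael.
Neighbor pairs that are themselves tied: Halim–Frank–Veda. Each forms one triangle with Halim, for 1 in total.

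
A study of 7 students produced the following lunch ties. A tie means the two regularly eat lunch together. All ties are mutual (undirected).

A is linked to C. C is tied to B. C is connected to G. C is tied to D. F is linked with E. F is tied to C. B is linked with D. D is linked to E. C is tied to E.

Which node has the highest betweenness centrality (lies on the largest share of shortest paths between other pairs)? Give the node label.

C

Unnormalized betweenness of each node: A:0, B:0, C:11, D:1/2, E:1/2, F:0, G:0.
C has the largest value, 11, making it the main broker — the node through which the most shortest paths run.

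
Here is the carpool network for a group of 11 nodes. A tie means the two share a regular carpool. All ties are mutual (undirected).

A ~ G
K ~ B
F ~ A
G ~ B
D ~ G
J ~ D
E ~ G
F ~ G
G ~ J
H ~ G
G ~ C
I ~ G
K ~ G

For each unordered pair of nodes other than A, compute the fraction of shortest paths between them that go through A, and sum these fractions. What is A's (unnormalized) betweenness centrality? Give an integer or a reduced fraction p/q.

No shortest path between any pair of other nodes passes through A.
Summing the contributions gives betweenness(A) = 0.

0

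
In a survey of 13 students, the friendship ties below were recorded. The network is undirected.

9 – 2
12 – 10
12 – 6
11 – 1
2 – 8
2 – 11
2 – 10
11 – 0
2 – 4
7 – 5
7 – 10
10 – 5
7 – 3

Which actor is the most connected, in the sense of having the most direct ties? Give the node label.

2

Degrees — 0:1, 1:1, 2:5, 3:1, 4:1, 5:2, 6:1, 7:3, 8:1, 9:1, 10:4, 11:3, 12:2.
The maximum is 5, attained only by 2.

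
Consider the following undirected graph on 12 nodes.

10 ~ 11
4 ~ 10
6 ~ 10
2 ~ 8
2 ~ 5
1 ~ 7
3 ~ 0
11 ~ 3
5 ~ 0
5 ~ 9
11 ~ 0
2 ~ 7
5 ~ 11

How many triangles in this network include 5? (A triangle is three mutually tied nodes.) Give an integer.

1

5's neighbors: 0, 2, 9, and 11.
Neighbor pairs that are themselves tied: 5–0–11. Each forms one triangle with 5, for 1 in total.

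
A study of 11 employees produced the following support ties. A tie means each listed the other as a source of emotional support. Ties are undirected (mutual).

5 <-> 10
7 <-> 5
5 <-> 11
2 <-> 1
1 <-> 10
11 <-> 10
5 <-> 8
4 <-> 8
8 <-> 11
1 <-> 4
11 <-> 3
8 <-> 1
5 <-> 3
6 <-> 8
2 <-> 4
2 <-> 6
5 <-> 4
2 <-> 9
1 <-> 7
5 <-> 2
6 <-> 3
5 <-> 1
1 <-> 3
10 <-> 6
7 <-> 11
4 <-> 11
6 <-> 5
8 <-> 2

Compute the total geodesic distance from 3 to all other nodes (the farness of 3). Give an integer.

17

Distances from 3: 1:1, 2:2, 4:2, 5:1, 6:1, 7:2, 8:2, 9:3, 10:2, 11:1.
Sum = 1 + 2 + 2 + 1 + 1 + 2 + 2 + 3 + 2 + 1 = 17.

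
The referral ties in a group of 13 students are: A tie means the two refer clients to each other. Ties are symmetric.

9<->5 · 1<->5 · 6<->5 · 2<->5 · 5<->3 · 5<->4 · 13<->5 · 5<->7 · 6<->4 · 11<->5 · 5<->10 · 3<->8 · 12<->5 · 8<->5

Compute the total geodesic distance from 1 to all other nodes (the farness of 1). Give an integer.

23

Distances from 1: 2:2, 3:2, 4:2, 5:1, 6:2, 7:2, 8:2, 9:2, 10:2, 11:2, 12:2, 13:2.
Sum = 2 + 2 + 2 + 1 + 2 + 2 + 2 + 2 + 2 + 2 + 2 + 2 = 23.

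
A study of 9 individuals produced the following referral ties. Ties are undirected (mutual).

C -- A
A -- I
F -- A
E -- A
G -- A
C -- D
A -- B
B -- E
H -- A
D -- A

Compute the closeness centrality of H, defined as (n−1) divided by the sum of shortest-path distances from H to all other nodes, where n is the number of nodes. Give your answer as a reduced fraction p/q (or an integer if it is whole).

Distances from H: A:1, B:2, C:2, D:2, E:2, F:2, G:2, I:2. Sum = 15.
n = 9, so closeness = 8/15.

8/15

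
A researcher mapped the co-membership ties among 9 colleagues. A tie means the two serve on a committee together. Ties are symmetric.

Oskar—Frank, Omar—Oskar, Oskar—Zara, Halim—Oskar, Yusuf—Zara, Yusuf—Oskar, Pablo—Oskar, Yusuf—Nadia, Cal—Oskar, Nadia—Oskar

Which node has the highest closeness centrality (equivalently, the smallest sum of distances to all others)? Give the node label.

Oskar

Farness (sum of distances to all others) for each node — Cal:15, Frank:15, Halim:15, Nadia:14, Omar:15, Oskar:8, Pablo:15, Yusuf:13, Zara:14.
The smallest farness is 8, for Oskar, so Oskar has the highest closeness.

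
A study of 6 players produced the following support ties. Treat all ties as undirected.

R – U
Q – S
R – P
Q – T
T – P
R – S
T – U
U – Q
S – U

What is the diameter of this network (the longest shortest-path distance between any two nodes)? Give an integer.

Eccentricity of each node (its greatest distance to any other): P:2, Q:2, R:2, S:2, T:2, U:2.
The maximum eccentricity is 2, realized for instance by the pair U–P via U – T – P. So the diameter is 2.

2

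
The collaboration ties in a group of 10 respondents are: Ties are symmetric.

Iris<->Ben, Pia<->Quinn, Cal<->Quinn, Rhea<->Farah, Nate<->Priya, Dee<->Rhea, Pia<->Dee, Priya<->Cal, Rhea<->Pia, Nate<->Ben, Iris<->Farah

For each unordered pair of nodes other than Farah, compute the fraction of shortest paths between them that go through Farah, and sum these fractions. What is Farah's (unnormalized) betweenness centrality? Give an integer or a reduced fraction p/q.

Pairs whose geodesics pass through Farah — Rhea–Nate: 1; Rhea–Ben: 1; Rhea–Iris: 1; Dee–Nate: 1/2; Dee–Ben: 1; Dee–Iris: 1; Pia–Ben: 1; Pia–Iris: 1; Quinn–Iris: 1.
All other pairs contribute 0.
Summing the contributions gives betweenness(Farah) = 17/2.

17/2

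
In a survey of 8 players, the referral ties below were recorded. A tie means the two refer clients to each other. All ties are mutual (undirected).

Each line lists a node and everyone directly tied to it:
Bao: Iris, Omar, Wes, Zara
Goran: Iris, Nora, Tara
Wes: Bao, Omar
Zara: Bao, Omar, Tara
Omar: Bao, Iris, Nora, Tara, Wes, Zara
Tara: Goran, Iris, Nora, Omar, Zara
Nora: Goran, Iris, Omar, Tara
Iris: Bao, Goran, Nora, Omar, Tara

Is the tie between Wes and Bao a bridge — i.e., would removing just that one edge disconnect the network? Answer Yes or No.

Even without that edge, Wes still reaches Bao via Wes – Omar – Bao, so the network stays connected. Not a bridge.

No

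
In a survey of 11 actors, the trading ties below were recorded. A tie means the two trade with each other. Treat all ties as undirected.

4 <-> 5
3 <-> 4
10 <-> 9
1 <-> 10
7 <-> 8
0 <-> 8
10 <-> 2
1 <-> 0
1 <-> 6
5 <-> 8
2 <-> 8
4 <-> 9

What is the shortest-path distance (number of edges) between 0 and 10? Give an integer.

2

One shortest route is 0 – 1 – 10, which uses 2 edges, and 0 and 10 are not directly tied, so nothing shorter exists. So d(0,10) = 2.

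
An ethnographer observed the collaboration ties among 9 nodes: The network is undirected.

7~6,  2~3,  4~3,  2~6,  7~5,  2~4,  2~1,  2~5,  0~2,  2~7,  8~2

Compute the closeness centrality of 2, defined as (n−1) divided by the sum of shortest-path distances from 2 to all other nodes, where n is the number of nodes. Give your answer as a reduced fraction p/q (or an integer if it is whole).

Distances from 2: 0:1, 1:1, 3:1, 4:1, 5:1, 6:1, 7:1, 8:1. Sum = 8.
n = 9, so closeness = 8/8 = 1.

1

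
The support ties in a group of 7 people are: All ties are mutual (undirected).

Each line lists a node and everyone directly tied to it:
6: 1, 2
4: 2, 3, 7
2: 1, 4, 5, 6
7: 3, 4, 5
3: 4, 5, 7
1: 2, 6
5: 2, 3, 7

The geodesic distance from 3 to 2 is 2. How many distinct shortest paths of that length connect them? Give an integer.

2

The shortest distance is 2. The length-2 paths are: 3–5–2; 3–4–2.
That gives 2 distinct shortest paths.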